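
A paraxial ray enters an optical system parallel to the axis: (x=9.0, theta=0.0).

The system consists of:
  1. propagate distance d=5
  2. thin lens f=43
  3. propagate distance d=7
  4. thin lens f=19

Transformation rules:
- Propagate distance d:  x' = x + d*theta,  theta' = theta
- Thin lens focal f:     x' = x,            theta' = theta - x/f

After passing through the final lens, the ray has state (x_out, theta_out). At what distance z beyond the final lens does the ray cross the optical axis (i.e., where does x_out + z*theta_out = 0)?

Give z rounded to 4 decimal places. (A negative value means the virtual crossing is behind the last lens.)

Answer: 12.4364

Derivation:
Initial: x=9.0000 theta=0.0000
After 1 (propagate distance d=5): x=9.0000 theta=0.0000
After 2 (thin lens f=43): x=9.0000 theta=-9/43 (≈-0.2093)
After 3 (propagate distance d=7): x=324/43 (≈7.5349) theta=-9/43 (≈-0.2093)
After 4 (thin lens f=19): x=324/43 (≈7.5349) theta=-495/817 (≈-0.6059)
z_focus = -x_out/theta_out = -(324/43)/(-495/817) = 684/55 ≈ 12.4364
Rounded to 4 decimal places: z = 12.4364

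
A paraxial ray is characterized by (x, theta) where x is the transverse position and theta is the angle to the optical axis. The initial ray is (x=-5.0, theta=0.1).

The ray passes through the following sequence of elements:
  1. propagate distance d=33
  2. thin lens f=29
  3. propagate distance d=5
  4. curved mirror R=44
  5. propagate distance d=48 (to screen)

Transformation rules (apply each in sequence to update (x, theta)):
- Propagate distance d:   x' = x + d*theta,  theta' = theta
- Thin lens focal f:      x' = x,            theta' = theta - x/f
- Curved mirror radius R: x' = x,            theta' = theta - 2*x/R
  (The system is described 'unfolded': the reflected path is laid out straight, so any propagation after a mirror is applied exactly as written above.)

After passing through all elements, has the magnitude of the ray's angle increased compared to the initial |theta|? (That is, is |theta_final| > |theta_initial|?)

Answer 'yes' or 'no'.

Initial: x=-5.0000 theta=0.1000
After 1 (propagate distance d=33): x=-1.7000 theta=0.1000
After 2 (thin lens f=29): x=-1.7000 theta=23/145 (≈0.1586)
After 3 (propagate distance d=5): x=-263/290 (≈-0.9069) theta=23/145 (≈0.1586)
After 4 (curved mirror R=44): x=-263/290 (≈-0.9069) theta=255/1276 (≈0.1998)
After 5 (propagate distance d=48 (to screen)): x=27707/3190 (≈8.6856) theta=255/1276 (≈0.1998)
|theta_initial|=0.1000 |theta_final|=255/1276 (≈0.1998) -> increased

Answer: yes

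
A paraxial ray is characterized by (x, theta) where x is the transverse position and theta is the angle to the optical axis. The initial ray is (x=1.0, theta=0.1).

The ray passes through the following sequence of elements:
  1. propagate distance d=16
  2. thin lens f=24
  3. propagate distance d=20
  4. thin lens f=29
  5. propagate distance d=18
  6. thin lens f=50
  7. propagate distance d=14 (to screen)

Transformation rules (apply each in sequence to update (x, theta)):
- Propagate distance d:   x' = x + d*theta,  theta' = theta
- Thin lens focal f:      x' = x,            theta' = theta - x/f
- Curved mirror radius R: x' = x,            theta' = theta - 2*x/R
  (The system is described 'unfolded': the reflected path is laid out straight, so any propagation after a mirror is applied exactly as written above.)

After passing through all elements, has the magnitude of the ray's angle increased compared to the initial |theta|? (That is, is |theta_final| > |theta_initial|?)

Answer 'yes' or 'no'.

Initial: x=1.0000 theta=0.1000
After 1 (propagate distance d=16): x=2.6000 theta=0.1000
After 2 (thin lens f=24): x=2.6000 theta=-1/120 (≈-0.0083)
After 3 (propagate distance d=20): x=73/30 (≈2.4333) theta=-1/120 (≈-0.0083)
After 4 (thin lens f=29): x=73/30 (≈2.4333) theta=-107/1160 (≈-0.0922)
After 5 (propagate distance d=18): x=269/348 (≈0.7730) theta=-107/1160 (≈-0.0922)
After 6 (thin lens f=50): x=269/348 (≈0.7730) theta=-937/8700 (≈-0.1077)
After 7 (propagate distance d=14 (to screen)): x=-2131/2900 (≈-0.7348) theta=-937/8700 (≈-0.1077)
|theta_initial|=0.1000 |theta_final|=937/8700 (≈0.1077) -> increased

Answer: yes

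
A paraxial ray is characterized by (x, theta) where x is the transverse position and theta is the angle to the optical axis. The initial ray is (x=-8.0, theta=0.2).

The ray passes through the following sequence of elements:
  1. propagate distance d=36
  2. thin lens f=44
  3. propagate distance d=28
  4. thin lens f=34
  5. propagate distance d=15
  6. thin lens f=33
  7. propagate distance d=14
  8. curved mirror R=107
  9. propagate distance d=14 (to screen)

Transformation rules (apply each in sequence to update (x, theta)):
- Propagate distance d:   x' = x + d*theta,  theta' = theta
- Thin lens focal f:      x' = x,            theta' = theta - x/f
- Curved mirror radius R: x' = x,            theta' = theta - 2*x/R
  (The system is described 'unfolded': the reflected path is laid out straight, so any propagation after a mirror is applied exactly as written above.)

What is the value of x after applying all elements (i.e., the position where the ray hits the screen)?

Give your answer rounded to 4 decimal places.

Answer: 1.5149

Derivation:
Initial: x=-8.0000 theta=0.2000
After 1 (propagate distance d=36): x=-0.8000 theta=0.2000
After 2 (thin lens f=44): x=-0.8000 theta=12/55 (≈0.2182)
After 3 (propagate distance d=28): x=292/55 (≈5.3091) theta=12/55 (≈0.2182)
After 4 (thin lens f=34): x=292/55 (≈5.3091) theta=58/935 (≈0.0620)
After 5 (propagate distance d=15): x=5834/935 (≈6.2396) theta=58/935 (≈0.0620)
After 6 (thin lens f=33): x=5834/935 (≈6.2396) theta=-784/6171 (≈-0.1270)
After 7 (propagate distance d=14): x=137642/30855 (≈4.4609) theta=-784/6171 (≈-0.1270)
After 8 (curved mirror R=107): x=137642/30855 (≈4.4609) theta=-694724/3301485 (≈-0.2104)
After 9 (propagate distance d=14 (to screen)): x=1667186/1100495 (≈1.5149) theta=-694724/3301485 (≈-0.2104)
Rounded to 4 decimal places: x = 1.5149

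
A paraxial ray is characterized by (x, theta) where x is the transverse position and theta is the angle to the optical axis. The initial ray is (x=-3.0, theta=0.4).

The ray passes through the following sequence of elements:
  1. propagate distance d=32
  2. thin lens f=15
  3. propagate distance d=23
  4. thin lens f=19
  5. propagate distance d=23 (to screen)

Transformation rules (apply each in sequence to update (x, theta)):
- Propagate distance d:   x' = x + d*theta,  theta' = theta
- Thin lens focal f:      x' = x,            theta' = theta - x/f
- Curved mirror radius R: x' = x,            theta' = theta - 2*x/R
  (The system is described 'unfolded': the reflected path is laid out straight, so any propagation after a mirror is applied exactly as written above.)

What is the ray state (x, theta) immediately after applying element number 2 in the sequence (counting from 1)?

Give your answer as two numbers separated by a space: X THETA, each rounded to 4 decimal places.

Initial: x=-3.0000 theta=0.4000
After 1 (propagate distance d=32): x=9.8000 theta=0.4000
After 2 (thin lens f=15): x=9.8000 theta=-19/75 (≈-0.2533)
Rounded to 4 decimal places: x = 9.8000, theta = -0.2533

Answer: 9.8000 -0.2533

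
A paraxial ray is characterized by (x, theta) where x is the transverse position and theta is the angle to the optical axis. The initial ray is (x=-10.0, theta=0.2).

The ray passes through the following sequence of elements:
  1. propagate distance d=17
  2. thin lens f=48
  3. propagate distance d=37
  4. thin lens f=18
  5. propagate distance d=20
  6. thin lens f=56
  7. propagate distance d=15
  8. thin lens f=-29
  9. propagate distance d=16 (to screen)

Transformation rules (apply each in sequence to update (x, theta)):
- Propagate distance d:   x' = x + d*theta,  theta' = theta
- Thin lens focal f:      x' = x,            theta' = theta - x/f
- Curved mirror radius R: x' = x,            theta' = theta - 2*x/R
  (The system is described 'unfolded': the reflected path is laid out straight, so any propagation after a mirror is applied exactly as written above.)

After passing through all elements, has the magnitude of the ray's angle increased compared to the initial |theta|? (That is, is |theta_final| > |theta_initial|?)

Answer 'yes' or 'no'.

Initial: x=-10.0000 theta=0.2000
After 1 (propagate distance d=17): x=-6.6000 theta=0.2000
After 2 (thin lens f=48): x=-6.6000 theta=0.3375
After 3 (propagate distance d=37): x=5.8875 theta=0.3375
After 4 (thin lens f=18): x=5.8875 theta=1/96 (≈0.0104)
After 5 (propagate distance d=20): x=1463/240 (≈6.0958) theta=1/96 (≈0.0104)
After 6 (thin lens f=56): x=1463/240 (≈6.0958) theta=-63/640 (≈-0.0984)
After 7 (propagate distance d=15): x=8869/1920 (≈4.6193) theta=-63/640 (≈-0.0984)
After 8 (thin lens f=-29): x=8869/1920 (≈4.6193) theta=847/13920 (≈0.0608)
After 9 (propagate distance d=16 (to screen)): x=103803/18560 (≈5.5928) theta=847/13920 (≈0.0608)
|theta_initial|=0.2000 |theta_final|=847/13920 (≈0.0608) -> not increased

Answer: no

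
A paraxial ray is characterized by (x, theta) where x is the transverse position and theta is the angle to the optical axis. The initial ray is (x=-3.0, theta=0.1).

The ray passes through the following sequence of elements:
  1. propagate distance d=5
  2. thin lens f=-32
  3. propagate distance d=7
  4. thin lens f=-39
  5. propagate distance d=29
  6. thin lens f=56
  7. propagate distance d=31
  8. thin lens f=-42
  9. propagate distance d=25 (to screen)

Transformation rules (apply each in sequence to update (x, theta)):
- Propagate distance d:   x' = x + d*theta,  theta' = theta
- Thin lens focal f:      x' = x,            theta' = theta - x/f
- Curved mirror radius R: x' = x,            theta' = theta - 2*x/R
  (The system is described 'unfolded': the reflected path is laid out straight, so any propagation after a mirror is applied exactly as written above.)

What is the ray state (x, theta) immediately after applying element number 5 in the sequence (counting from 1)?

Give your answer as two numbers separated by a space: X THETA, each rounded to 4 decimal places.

Answer: -3.4576 -0.0383

Derivation:
Initial: x=-3.0000 theta=0.1000
After 1 (propagate distance d=5): x=-2.5000 theta=0.1000
After 2 (thin lens f=-32): x=-2.5000 theta=7/320 (≈0.0219)
After 3 (propagate distance d=7): x=-751/320 (≈-2.3469) theta=7/320 (≈0.0219)
After 4 (thin lens f=-39): x=-751/320 (≈-2.3469) theta=-239/6240 (≈-0.0383)
After 5 (propagate distance d=29): x=-43151/12480 (≈-3.4576) theta=-239/6240 (≈-0.0383)
Rounded to 4 decimal places: x = -3.4576, theta = -0.0383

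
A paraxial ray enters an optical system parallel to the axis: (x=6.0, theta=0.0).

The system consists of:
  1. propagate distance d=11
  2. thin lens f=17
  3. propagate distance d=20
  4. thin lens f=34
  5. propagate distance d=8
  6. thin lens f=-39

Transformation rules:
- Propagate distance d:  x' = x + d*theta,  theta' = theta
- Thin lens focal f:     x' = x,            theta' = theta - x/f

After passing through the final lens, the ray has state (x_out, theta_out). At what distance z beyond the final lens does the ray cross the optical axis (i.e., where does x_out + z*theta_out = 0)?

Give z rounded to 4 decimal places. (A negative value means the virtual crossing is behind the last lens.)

Answer: -8.7556

Derivation:
Initial: x=6.0000 theta=0.0000
After 1 (propagate distance d=11): x=6.0000 theta=0.0000
After 2 (thin lens f=17): x=6.0000 theta=-6/17 (≈-0.3529)
After 3 (propagate distance d=20): x=-18/17 (≈-1.0588) theta=-6/17 (≈-0.3529)
After 4 (thin lens f=34): x=-18/17 (≈-1.0588) theta=-93/289 (≈-0.3218)
After 5 (propagate distance d=8): x=-1050/289 (≈-3.6332) theta=-93/289 (≈-0.3218)
After 6 (thin lens f=-39): x=-1050/289 (≈-3.6332) theta=-1559/3757 (≈-0.4150)
z_focus = -x_out/theta_out = -(-1050/289)/(-1559/3757) = -13650/1559 ≈ -8.7556
Rounded to 4 decimal places: z = -8.7556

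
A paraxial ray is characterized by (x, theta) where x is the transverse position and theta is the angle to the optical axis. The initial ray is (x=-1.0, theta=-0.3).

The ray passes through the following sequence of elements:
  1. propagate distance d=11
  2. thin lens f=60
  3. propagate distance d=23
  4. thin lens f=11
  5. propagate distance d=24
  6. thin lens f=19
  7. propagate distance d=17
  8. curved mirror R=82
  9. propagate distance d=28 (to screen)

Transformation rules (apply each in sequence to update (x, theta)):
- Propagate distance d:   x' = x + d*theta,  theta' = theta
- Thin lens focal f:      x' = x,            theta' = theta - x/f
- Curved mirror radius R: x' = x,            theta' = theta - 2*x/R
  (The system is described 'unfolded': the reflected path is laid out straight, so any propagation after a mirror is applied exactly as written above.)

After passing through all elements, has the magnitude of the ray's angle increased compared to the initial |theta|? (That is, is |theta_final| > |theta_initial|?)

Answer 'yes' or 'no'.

Initial: x=-1.0000 theta=-0.3000
After 1 (propagate distance d=11): x=-4.3000 theta=-0.3000
After 2 (thin lens f=60): x=-4.3000 theta=-137/600 (≈-0.2283)
After 3 (propagate distance d=23): x=-5731/600 (≈-9.5517) theta=-137/600 (≈-0.2283)
After 4 (thin lens f=11): x=-5731/600 (≈-9.5517) theta=0.6400
After 5 (propagate distance d=24): x=697/120 (≈5.8083) theta=0.6400
After 6 (thin lens f=19): x=697/120 (≈5.8083) theta=3811/11400 (≈0.3343)
After 7 (propagate distance d=17): x=65501/5700 (≈11.4914) theta=3811/11400 (≈0.3343)
After 8 (curved mirror R=82): x=65501/5700 (≈11.4914) theta=25249/467400 (≈0.0540)
After 9 (propagate distance d=28 (to screen)): x=1013009/77900 (≈13.0040) theta=25249/467400 (≈0.0540)
|theta_initial|=0.3000 |theta_final|=25249/467400 (≈0.0540) -> not increased

Answer: no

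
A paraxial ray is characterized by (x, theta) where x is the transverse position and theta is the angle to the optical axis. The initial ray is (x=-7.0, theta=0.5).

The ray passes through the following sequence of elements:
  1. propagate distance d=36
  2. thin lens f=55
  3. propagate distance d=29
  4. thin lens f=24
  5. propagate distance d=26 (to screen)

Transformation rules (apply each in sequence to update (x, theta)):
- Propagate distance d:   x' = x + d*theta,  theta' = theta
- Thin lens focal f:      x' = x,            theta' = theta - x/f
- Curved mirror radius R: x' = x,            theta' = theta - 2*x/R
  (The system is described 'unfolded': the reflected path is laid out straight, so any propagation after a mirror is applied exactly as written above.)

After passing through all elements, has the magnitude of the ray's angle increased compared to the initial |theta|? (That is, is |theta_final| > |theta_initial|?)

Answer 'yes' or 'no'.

Answer: yes

Derivation:
Initial: x=-7.0000 theta=0.5000
After 1 (propagate distance d=36): x=11.0000 theta=0.5000
After 2 (thin lens f=55): x=11.0000 theta=0.3000
After 3 (propagate distance d=29): x=19.7000 theta=0.3000
After 4 (thin lens f=24): x=19.7000 theta=-25/48 (≈-0.5208)
After 5 (propagate distance d=26 (to screen)): x=739/120 (≈6.1583) theta=-25/48 (≈-0.5208)
|theta_initial|=0.5000 |theta_final|=25/48 (≈0.5208) -> increased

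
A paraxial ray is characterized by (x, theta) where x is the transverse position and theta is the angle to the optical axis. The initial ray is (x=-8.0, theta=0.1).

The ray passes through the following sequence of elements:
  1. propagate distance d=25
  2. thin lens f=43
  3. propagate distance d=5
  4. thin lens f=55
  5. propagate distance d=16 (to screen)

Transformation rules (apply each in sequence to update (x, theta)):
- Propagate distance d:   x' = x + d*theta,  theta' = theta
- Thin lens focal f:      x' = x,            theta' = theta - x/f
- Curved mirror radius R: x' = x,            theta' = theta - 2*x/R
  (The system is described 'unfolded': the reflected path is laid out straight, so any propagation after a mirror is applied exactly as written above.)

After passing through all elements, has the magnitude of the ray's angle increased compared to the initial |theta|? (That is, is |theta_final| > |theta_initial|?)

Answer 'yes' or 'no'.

Answer: yes

Derivation:
Initial: x=-8.0000 theta=0.1000
After 1 (propagate distance d=25): x=-5.5000 theta=0.1000
After 2 (thin lens f=43): x=-5.5000 theta=49/215 (≈0.2279)
After 3 (propagate distance d=5): x=-375/86 (≈-4.3605) theta=49/215 (≈0.2279)
After 4 (thin lens f=55): x=-375/86 (≈-4.3605) theta=1453/4730 (≈0.3072)
After 5 (propagate distance d=16 (to screen)): x=61/110 (≈0.5545) theta=1453/4730 (≈0.3072)
|theta_initial|=0.1000 |theta_final|=1453/4730 (≈0.3072) -> increased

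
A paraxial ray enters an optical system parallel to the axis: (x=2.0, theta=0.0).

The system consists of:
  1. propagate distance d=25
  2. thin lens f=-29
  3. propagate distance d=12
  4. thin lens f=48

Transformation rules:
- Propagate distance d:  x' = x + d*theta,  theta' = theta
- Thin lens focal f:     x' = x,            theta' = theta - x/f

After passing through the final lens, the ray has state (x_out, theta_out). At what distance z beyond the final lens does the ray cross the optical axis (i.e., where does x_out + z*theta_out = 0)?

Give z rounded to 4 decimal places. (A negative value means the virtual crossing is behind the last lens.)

Answer: -281.1429

Derivation:
Initial: x=2.0000 theta=0.0000
After 1 (propagate distance d=25): x=2.0000 theta=0.0000
After 2 (thin lens f=-29): x=2.0000 theta=2/29 (≈0.0690)
After 3 (propagate distance d=12): x=82/29 (≈2.8276) theta=2/29 (≈0.0690)
After 4 (thin lens f=48): x=82/29 (≈2.8276) theta=7/696 (≈0.0101)
z_focus = -x_out/theta_out = -(82/29)/(7/696) = -1968/7 ≈ -281.1429
Rounded to 4 decimal places: z = -281.1429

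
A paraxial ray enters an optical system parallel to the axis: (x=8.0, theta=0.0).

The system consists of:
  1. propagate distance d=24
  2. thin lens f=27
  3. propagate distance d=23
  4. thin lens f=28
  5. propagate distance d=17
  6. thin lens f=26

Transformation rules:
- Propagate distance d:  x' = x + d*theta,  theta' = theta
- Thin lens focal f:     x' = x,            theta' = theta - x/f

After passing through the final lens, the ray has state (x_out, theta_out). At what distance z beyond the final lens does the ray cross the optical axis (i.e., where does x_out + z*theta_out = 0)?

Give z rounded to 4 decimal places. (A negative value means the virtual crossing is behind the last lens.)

Initial: x=8.0000 theta=0.0000
After 1 (propagate distance d=24): x=8.0000 theta=0.0000
After 2 (thin lens f=27): x=8.0000 theta=-8/27 (≈-0.2963)
After 3 (propagate distance d=23): x=32/27 (≈1.1852) theta=-8/27 (≈-0.2963)
After 4 (thin lens f=28): x=32/27 (≈1.1852) theta=-64/189 (≈-0.3386)
After 5 (propagate distance d=17): x=-32/7 (≈-4.5714) theta=-64/189 (≈-0.3386)
After 6 (thin lens f=26): x=-32/7 (≈-4.5714) theta=-400/2457 (≈-0.1628)
z_focus = -x_out/theta_out = -(-32/7)/(-400/2457) = -28.0800
Rounded to 4 decimal places: z = -28.0800

Answer: -28.0800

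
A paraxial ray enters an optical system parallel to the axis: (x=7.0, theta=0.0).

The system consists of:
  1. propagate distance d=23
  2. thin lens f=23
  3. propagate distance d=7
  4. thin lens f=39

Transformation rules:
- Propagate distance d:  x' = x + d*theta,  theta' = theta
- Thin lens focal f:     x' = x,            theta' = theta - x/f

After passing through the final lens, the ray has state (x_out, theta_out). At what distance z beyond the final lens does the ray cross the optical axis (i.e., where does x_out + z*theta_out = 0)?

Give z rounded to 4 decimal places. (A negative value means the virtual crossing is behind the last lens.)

Answer: 11.3455

Derivation:
Initial: x=7.0000 theta=0.0000
After 1 (propagate distance d=23): x=7.0000 theta=0.0000
After 2 (thin lens f=23): x=7.0000 theta=-7/23 (≈-0.3043)
After 3 (propagate distance d=7): x=112/23 (≈4.8696) theta=-7/23 (≈-0.3043)
After 4 (thin lens f=39): x=112/23 (≈4.8696) theta=-385/897 (≈-0.4292)
z_focus = -x_out/theta_out = -(112/23)/(-385/897) = 624/55 ≈ 11.3455
Rounded to 4 decimal places: z = 11.3455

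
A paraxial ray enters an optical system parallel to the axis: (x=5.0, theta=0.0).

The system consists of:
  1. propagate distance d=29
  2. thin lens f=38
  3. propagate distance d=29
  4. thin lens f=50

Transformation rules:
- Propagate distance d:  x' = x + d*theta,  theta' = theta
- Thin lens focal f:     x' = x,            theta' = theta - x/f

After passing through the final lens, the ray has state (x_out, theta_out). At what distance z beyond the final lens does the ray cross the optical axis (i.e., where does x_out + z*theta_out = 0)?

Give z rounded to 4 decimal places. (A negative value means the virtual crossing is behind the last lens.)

Initial: x=5.0000 theta=0.0000
After 1 (propagate distance d=29): x=5.0000 theta=0.0000
After 2 (thin lens f=38): x=5.0000 theta=-5/38 (≈-0.1316)
After 3 (propagate distance d=29): x=45/38 (≈1.1842) theta=-5/38 (≈-0.1316)
After 4 (thin lens f=50): x=45/38 (≈1.1842) theta=-59/380 (≈-0.1553)
z_focus = -x_out/theta_out = -(45/38)/(-59/380) = 450/59 ≈ 7.6271
Rounded to 4 decimal places: z = 7.6271

Answer: 7.6271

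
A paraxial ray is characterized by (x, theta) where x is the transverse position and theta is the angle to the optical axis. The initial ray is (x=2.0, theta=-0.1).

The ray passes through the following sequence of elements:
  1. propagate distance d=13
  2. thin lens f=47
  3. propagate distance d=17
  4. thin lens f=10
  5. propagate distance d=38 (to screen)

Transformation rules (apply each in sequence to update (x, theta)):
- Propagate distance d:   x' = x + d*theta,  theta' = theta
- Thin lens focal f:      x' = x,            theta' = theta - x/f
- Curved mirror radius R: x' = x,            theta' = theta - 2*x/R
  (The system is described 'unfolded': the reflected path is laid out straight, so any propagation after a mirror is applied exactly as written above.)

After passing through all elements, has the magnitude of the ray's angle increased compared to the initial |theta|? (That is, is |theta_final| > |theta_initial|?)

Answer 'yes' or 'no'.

Answer: no

Derivation:
Initial: x=2.0000 theta=-0.1000
After 1 (propagate distance d=13): x=0.7000 theta=-0.1000
After 2 (thin lens f=47): x=0.7000 theta=-27/235 (≈-0.1149)
After 3 (propagate distance d=17): x=-589/470 (≈-1.2532) theta=-27/235 (≈-0.1149)
After 4 (thin lens f=10): x=-589/470 (≈-1.2532) theta=49/4700 (≈0.0104)
After 5 (propagate distance d=38 (to screen)): x=-1007/1175 (≈-0.8570) theta=49/4700 (≈0.0104)
|theta_initial|=0.1000 |theta_final|=49/4700 (≈0.0104) -> not increased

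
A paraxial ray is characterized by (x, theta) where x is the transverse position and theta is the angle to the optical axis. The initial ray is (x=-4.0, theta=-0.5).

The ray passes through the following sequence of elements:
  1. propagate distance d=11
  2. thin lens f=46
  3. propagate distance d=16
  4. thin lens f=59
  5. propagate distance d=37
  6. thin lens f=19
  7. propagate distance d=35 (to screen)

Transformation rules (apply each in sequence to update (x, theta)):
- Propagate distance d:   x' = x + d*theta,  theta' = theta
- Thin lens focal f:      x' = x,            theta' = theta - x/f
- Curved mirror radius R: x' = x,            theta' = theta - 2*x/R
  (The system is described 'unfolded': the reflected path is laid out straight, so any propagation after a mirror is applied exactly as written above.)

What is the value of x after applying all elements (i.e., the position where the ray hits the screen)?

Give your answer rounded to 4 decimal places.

Answer: 11.7511

Derivation:
Initial: x=-4.0000 theta=-0.5000
After 1 (propagate distance d=11): x=-9.5000 theta=-0.5000
After 2 (thin lens f=46): x=-9.5000 theta=-27/92 (≈-0.2935)
After 3 (propagate distance d=16): x=-653/46 (≈-14.1957) theta=-27/92 (≈-0.2935)
After 4 (thin lens f=59): x=-653/46 (≈-14.1957) theta=-287/5428 (≈-0.0529)
After 5 (propagate distance d=37): x=-87673/5428 (≈-16.1520) theta=-287/5428 (≈-0.0529)
After 6 (thin lens f=19): x=-87673/5428 (≈-16.1520) theta=20555/25783 (≈0.7972)
After 7 (propagate distance d=35 (to screen)): x=1211913/103132 (≈11.7511) theta=20555/25783 (≈0.7972)
Rounded to 4 decimal places: x = 11.7511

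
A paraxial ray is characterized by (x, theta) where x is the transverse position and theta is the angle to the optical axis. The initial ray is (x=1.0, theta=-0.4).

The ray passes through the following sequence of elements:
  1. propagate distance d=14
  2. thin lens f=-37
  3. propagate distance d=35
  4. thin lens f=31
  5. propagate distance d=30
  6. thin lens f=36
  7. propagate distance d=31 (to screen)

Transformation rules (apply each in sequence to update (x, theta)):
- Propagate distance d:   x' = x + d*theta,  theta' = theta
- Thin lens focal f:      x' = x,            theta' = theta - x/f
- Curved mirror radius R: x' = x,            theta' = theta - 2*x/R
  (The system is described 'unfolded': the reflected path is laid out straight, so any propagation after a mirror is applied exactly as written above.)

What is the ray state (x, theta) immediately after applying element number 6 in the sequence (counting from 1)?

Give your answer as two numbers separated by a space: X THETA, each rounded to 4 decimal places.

Initial: x=1.0000 theta=-0.4000
After 1 (propagate distance d=14): x=-4.6000 theta=-0.4000
After 2 (thin lens f=-37): x=-4.6000 theta=-97/185 (≈-0.5243)
After 3 (propagate distance d=35): x=-4246/185 (≈-22.9514) theta=-97/185 (≈-0.5243)
After 4 (thin lens f=31): x=-4246/185 (≈-22.9514) theta=1239/5735 (≈0.2160)
After 5 (propagate distance d=30): x=-94456/5735 (≈-16.4701) theta=1239/5735 (≈0.2160)
After 6 (thin lens f=36): x=-94456/5735 (≈-16.4701) theta=6953/10323 (≈0.6735)
Rounded to 4 decimal places: x = -16.4701, theta = 0.6735

Answer: -16.4701 0.6735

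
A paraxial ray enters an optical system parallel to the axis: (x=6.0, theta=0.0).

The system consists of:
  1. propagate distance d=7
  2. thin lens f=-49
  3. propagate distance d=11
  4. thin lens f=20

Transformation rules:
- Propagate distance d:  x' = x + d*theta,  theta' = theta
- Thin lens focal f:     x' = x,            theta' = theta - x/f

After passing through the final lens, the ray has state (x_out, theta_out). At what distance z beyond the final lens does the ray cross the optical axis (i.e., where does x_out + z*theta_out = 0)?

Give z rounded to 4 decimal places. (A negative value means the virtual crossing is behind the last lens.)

Answer: 30.0000

Derivation:
Initial: x=6.0000 theta=0.0000
After 1 (propagate distance d=7): x=6.0000 theta=0.0000
After 2 (thin lens f=-49): x=6.0000 theta=6/49 (≈0.1224)
After 3 (propagate distance d=11): x=360/49 (≈7.3469) theta=6/49 (≈0.1224)
After 4 (thin lens f=20): x=360/49 (≈7.3469) theta=-12/49 (≈-0.2449)
z_focus = -x_out/theta_out = -(360/49)/(-12/49) = 30.0000
Rounded to 4 decimal places: z = 30.0000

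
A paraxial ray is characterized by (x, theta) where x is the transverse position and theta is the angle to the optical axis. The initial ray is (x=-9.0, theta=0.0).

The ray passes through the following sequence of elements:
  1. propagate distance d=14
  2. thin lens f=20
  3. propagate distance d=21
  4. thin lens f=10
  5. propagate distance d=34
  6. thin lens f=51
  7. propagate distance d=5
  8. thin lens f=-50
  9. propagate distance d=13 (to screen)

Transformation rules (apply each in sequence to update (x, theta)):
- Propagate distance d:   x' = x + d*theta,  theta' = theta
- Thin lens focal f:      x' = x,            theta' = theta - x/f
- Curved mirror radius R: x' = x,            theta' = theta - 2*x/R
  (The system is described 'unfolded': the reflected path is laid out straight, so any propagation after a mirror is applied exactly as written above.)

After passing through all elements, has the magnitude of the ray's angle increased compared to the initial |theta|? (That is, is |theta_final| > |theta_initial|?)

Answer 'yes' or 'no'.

Answer: yes

Derivation:
Initial: x=-9.0000 theta=0.0000
After 1 (propagate distance d=14): x=-9.0000 theta=0.0000
After 2 (thin lens f=20): x=-9.0000 theta=0.4500
After 3 (propagate distance d=21): x=0.4500 theta=0.4500
After 4 (thin lens f=10): x=0.4500 theta=0.4050
After 5 (propagate distance d=34): x=14.2200 theta=0.4050
After 6 (thin lens f=51): x=14.2200 theta=429/3400 (≈0.1262)
After 7 (propagate distance d=5): x=50493/3400 (≈14.8509) theta=429/3400 (≈0.1262)
After 8 (thin lens f=-50): x=50493/3400 (≈14.8509) theta=71943/170000 (≈0.4232)
After 9 (propagate distance d=13 (to screen)): x=3459909/170000 (≈20.3524) theta=71943/170000 (≈0.4232)
|theta_initial|=0.0000 |theta_final|=71943/170000 (≈0.4232) -> increased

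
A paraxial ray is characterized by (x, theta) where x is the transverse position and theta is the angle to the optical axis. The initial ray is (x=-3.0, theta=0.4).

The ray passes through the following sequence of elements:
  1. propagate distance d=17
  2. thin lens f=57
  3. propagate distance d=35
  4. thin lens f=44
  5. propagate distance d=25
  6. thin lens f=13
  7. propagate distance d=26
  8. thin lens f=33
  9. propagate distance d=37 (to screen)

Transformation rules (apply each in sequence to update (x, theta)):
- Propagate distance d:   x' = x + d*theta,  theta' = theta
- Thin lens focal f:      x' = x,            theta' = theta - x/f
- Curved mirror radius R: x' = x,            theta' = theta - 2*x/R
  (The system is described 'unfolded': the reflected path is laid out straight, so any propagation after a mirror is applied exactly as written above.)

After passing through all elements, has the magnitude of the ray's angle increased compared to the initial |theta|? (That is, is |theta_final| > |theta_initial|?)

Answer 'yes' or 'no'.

Initial: x=-3.0000 theta=0.4000
After 1 (propagate distance d=17): x=3.8000 theta=0.4000
After 2 (thin lens f=57): x=3.8000 theta=1/3 (≈0.3333)
After 3 (propagate distance d=35): x=232/15 (≈15.4667) theta=1/3 (≈0.3333)
After 4 (thin lens f=44): x=232/15 (≈15.4667) theta=-1/55 (≈-0.0182)
After 5 (propagate distance d=25): x=2477/165 (≈15.0121) theta=-1/55 (≈-0.0182)
After 6 (thin lens f=13): x=2477/165 (≈15.0121) theta=-2516/2145 (≈-1.1730)
After 7 (propagate distance d=26): x=-511/33 (≈-15.4848) theta=-2516/2145 (≈-1.1730)
After 8 (thin lens f=33): x=-511/33 (≈-15.4848) theta=-49813/70785 (≈-0.7037)
After 9 (propagate distance d=37 (to screen)): x=-2939176/70785 (≈-41.5226) theta=-49813/70785 (≈-0.7037)
|theta_initial|=0.4000 |theta_final|=49813/70785 (≈0.7037) -> increased

Answer: yes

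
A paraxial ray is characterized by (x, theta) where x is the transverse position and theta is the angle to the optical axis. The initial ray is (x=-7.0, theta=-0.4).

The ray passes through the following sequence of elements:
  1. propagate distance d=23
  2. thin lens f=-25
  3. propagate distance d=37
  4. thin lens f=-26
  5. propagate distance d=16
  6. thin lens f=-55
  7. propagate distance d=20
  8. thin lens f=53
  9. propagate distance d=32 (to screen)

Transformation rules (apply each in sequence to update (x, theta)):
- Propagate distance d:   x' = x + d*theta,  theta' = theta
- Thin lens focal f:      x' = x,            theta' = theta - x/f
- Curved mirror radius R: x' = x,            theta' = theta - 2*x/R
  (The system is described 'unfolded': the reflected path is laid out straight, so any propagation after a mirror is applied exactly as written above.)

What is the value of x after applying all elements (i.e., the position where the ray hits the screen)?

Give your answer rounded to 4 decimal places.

Answer: -244.7288

Derivation:
Initial: x=-7.0000 theta=-0.4000
After 1 (propagate distance d=23): x=-16.2000 theta=-0.4000
After 2 (thin lens f=-25): x=-16.2000 theta=-1.0480
After 3 (propagate distance d=37): x=-54.9760 theta=-1.0480
After 4 (thin lens f=-26): x=-54.9760 theta=-5139/1625 (≈-3.1625)
After 5 (propagate distance d=16): x=-34312/325 (≈-105.5754) theta=-5139/1625 (≈-3.1625)
After 6 (thin lens f=-55): x=-34312/325 (≈-105.5754) theta=-90841/17875 (≈-5.0820)
After 7 (propagate distance d=20): x=-740796/3575 (≈-207.2157) theta=-90841/17875 (≈-5.0820)
After 8 (thin lens f=53): x=-740796/3575 (≈-207.2157) theta=-100963/86125 (≈-1.1723)
After 9 (propagate distance d=32 (to screen)): x=-231849916/947375 (≈-244.7288) theta=-100963/86125 (≈-1.1723)
Rounded to 4 decimal places: x = -244.7288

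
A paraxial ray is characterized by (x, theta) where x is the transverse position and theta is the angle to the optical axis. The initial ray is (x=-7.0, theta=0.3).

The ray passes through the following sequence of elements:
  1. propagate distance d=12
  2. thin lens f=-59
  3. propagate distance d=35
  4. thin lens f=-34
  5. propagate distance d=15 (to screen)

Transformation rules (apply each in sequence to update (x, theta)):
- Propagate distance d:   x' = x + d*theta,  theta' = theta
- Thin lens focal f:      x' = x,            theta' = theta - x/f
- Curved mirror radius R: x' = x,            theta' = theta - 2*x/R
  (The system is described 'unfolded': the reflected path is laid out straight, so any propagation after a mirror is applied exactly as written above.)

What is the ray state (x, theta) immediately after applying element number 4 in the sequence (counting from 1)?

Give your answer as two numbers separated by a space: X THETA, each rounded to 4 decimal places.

Initial: x=-7.0000 theta=0.3000
After 1 (propagate distance d=12): x=-3.4000 theta=0.3000
After 2 (thin lens f=-59): x=-3.4000 theta=143/590 (≈0.2424)
After 3 (propagate distance d=35): x=2999/590 (≈5.0831) theta=143/590 (≈0.2424)
After 4 (thin lens f=-34): x=2999/590 (≈5.0831) theta=7861/20060 (≈0.3919)
Rounded to 4 decimal places: x = 5.0831, theta = 0.3919

Answer: 5.0831 0.3919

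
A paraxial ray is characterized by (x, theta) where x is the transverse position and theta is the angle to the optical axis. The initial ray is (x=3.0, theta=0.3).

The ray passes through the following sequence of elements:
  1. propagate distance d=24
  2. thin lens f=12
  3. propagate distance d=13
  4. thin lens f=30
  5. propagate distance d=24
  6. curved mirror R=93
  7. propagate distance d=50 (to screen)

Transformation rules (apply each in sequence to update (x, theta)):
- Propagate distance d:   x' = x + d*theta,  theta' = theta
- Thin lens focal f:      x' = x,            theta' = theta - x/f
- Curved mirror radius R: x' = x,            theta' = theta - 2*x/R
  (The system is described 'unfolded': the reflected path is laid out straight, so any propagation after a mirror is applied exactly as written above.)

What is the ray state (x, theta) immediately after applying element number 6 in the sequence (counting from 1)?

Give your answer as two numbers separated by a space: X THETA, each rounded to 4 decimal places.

Initial: x=3.0000 theta=0.3000
After 1 (propagate distance d=24): x=10.2000 theta=0.3000
After 2 (thin lens f=12): x=10.2000 theta=-0.5500
After 3 (propagate distance d=13): x=3.0500 theta=-0.5500
After 4 (thin lens f=30): x=3.0500 theta=-391/600 (≈-0.6517)
After 5 (propagate distance d=24): x=-12.5900 theta=-391/600 (≈-0.6517)
After 6 (curved mirror R=93): x=-12.5900 theta=-1417/3720 (≈-0.3809)
Rounded to 4 decimal places: x = -12.5900, theta = -0.3809

Answer: -12.5900 -0.3809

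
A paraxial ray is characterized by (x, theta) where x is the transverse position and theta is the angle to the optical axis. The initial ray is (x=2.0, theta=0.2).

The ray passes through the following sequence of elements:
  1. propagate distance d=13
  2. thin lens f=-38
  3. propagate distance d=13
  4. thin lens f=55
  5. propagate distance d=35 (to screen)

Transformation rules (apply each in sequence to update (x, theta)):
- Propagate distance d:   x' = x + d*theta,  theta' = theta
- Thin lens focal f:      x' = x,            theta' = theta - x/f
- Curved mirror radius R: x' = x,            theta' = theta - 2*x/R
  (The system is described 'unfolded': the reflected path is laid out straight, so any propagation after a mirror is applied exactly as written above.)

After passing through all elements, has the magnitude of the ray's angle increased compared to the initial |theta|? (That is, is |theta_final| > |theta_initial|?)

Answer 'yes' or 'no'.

Answer: no

Derivation:
Initial: x=2.0000 theta=0.2000
After 1 (propagate distance d=13): x=4.6000 theta=0.2000
After 2 (thin lens f=-38): x=4.6000 theta=61/190 (≈0.3211)
After 3 (propagate distance d=13): x=1667/190 (≈8.7737) theta=61/190 (≈0.3211)
After 4 (thin lens f=55): x=1667/190 (≈8.7737) theta=844/5225 (≈0.1615)
After 5 (propagate distance d=35 (to screen)): x=1587/110 (≈14.4273) theta=844/5225 (≈0.1615)
|theta_initial|=0.2000 |theta_final|=844/5225 (≈0.1615) -> not increased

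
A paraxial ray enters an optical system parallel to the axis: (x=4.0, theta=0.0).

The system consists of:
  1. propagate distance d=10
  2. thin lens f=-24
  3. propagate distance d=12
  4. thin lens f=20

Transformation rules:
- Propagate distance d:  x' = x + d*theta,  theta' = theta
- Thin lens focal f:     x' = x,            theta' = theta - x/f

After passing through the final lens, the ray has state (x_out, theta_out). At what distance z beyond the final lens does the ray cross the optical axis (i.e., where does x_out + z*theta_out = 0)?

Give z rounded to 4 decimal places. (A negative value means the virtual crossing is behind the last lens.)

Answer: 45.0000

Derivation:
Initial: x=4.0000 theta=0.0000
After 1 (propagate distance d=10): x=4.0000 theta=0.0000
After 2 (thin lens f=-24): x=4.0000 theta=1/6 (≈0.1667)
After 3 (propagate distance d=12): x=6.0000 theta=1/6 (≈0.1667)
After 4 (thin lens f=20): x=6.0000 theta=-2/15 (≈-0.1333)
z_focus = -x_out/theta_out = -(6.0000)/(-2/15) = 45.0000
Rounded to 4 decimal places: z = 45.0000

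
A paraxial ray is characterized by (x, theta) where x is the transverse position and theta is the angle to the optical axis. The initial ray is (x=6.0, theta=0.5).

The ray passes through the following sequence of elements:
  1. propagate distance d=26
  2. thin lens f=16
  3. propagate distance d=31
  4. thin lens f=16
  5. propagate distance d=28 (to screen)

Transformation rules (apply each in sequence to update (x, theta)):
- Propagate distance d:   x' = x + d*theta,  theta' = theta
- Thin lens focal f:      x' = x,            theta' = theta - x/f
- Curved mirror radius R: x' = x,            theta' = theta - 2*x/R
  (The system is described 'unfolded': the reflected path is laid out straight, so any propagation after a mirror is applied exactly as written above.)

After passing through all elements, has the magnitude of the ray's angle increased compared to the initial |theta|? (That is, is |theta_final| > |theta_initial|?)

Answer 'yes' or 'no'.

Initial: x=6.0000 theta=0.5000
After 1 (propagate distance d=26): x=19.0000 theta=0.5000
After 2 (thin lens f=16): x=19.0000 theta=-0.6875
After 3 (propagate distance d=31): x=-2.3125 theta=-0.6875
After 4 (thin lens f=16): x=-2.3125 theta=-139/256 (≈-0.5430)
After 5 (propagate distance d=28 (to screen)): x=-1121/64 (≈-17.5156) theta=-139/256 (≈-0.5430)
|theta_initial|=0.5000 |theta_final|=139/256 (≈0.5430) -> increased

Answer: yes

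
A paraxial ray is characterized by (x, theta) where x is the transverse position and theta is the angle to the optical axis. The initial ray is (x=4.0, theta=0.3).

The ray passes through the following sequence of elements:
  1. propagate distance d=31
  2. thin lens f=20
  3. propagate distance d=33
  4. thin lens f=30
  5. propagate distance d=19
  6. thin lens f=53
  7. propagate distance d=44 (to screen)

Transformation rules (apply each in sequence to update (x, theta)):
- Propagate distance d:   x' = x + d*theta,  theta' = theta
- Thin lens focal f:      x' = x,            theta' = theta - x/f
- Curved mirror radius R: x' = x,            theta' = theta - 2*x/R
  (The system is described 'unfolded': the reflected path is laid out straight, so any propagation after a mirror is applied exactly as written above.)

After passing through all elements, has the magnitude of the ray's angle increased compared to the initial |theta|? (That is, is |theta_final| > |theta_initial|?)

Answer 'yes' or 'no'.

Initial: x=4.0000 theta=0.3000
After 1 (propagate distance d=31): x=13.3000 theta=0.3000
After 2 (thin lens f=20): x=13.3000 theta=-0.3650
After 3 (propagate distance d=33): x=1.2550 theta=-0.3650
After 4 (thin lens f=30): x=1.2550 theta=-2441/6000 (≈-0.4068)
After 5 (propagate distance d=19): x=-38849/6000 (≈-6.4748) theta=-2441/6000 (≈-0.4068)
After 6 (thin lens f=53): x=-38849/6000 (≈-6.4748) theta=-427/1500 (≈-0.2847)
After 7 (propagate distance d=44 (to screen)): x=-114001/6000 (≈-19.0002) theta=-427/1500 (≈-0.2847)
|theta_initial|=0.3000 |theta_final|=427/1500 (≈0.2847) -> not increased

Answer: no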